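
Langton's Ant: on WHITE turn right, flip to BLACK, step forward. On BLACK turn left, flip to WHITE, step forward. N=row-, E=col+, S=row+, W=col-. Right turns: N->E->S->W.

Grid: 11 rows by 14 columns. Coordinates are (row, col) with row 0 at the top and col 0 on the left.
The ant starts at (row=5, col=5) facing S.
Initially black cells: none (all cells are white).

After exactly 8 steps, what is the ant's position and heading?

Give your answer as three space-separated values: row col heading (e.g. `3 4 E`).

Step 1: on WHITE (5,5): turn R to W, flip to black, move to (5,4). |black|=1
Step 2: on WHITE (5,4): turn R to N, flip to black, move to (4,4). |black|=2
Step 3: on WHITE (4,4): turn R to E, flip to black, move to (4,5). |black|=3
Step 4: on WHITE (4,5): turn R to S, flip to black, move to (5,5). |black|=4
Step 5: on BLACK (5,5): turn L to E, flip to white, move to (5,6). |black|=3
Step 6: on WHITE (5,6): turn R to S, flip to black, move to (6,6). |black|=4
Step 7: on WHITE (6,6): turn R to W, flip to black, move to (6,5). |black|=5
Step 8: on WHITE (6,5): turn R to N, flip to black, move to (5,5). |black|=6

Answer: 5 5 N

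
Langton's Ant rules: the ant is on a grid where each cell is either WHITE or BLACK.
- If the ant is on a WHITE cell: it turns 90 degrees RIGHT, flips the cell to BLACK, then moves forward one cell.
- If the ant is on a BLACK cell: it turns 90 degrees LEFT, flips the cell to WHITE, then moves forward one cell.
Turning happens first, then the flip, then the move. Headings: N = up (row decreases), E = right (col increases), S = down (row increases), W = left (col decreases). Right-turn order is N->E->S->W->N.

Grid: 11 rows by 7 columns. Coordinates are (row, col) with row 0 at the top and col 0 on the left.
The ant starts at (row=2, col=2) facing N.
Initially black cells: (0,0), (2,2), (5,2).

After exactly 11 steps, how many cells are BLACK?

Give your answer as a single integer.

Answer: 8

Derivation:
Step 1: on BLACK (2,2): turn L to W, flip to white, move to (2,1). |black|=2
Step 2: on WHITE (2,1): turn R to N, flip to black, move to (1,1). |black|=3
Step 3: on WHITE (1,1): turn R to E, flip to black, move to (1,2). |black|=4
Step 4: on WHITE (1,2): turn R to S, flip to black, move to (2,2). |black|=5
Step 5: on WHITE (2,2): turn R to W, flip to black, move to (2,1). |black|=6
Step 6: on BLACK (2,1): turn L to S, flip to white, move to (3,1). |black|=5
Step 7: on WHITE (3,1): turn R to W, flip to black, move to (3,0). |black|=6
Step 8: on WHITE (3,0): turn R to N, flip to black, move to (2,0). |black|=7
Step 9: on WHITE (2,0): turn R to E, flip to black, move to (2,1). |black|=8
Step 10: on WHITE (2,1): turn R to S, flip to black, move to (3,1). |black|=9
Step 11: on BLACK (3,1): turn L to E, flip to white, move to (3,2). |black|=8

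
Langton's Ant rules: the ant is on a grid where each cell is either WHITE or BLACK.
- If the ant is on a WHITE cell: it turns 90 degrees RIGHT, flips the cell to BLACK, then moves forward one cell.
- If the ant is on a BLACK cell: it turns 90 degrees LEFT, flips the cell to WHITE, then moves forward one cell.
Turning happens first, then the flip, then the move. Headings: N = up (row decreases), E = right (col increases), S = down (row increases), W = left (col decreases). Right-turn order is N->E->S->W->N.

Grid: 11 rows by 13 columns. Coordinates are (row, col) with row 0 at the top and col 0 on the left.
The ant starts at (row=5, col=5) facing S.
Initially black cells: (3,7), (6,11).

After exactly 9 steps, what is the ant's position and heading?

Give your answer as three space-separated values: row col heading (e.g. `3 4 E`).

Step 1: on WHITE (5,5): turn R to W, flip to black, move to (5,4). |black|=3
Step 2: on WHITE (5,4): turn R to N, flip to black, move to (4,4). |black|=4
Step 3: on WHITE (4,4): turn R to E, flip to black, move to (4,5). |black|=5
Step 4: on WHITE (4,5): turn R to S, flip to black, move to (5,5). |black|=6
Step 5: on BLACK (5,5): turn L to E, flip to white, move to (5,6). |black|=5
Step 6: on WHITE (5,6): turn R to S, flip to black, move to (6,6). |black|=6
Step 7: on WHITE (6,6): turn R to W, flip to black, move to (6,5). |black|=7
Step 8: on WHITE (6,5): turn R to N, flip to black, move to (5,5). |black|=8
Step 9: on WHITE (5,5): turn R to E, flip to black, move to (5,6). |black|=9

Answer: 5 6 E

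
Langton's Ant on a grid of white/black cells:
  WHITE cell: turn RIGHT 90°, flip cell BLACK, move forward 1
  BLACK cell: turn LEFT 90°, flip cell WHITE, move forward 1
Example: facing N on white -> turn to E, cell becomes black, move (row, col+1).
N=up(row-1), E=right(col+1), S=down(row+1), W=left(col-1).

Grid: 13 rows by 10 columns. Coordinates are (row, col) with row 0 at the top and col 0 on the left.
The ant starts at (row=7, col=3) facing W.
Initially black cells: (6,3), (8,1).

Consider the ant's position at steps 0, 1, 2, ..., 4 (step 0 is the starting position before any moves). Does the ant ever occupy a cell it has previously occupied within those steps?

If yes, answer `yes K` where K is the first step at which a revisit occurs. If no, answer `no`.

Step 1: on WHITE (7,3): turn R to N, flip to black, move to (6,3). |black|=3 — new cell
Step 2: on BLACK (6,3): turn L to W, flip to white, move to (6,2). |black|=2 — new cell
Step 3: on WHITE (6,2): turn R to N, flip to black, move to (5,2). |black|=3 — new cell
Step 4: on WHITE (5,2): turn R to E, flip to black, move to (5,3). |black|=4 — new cell
No revisit within 4 steps.

Answer: no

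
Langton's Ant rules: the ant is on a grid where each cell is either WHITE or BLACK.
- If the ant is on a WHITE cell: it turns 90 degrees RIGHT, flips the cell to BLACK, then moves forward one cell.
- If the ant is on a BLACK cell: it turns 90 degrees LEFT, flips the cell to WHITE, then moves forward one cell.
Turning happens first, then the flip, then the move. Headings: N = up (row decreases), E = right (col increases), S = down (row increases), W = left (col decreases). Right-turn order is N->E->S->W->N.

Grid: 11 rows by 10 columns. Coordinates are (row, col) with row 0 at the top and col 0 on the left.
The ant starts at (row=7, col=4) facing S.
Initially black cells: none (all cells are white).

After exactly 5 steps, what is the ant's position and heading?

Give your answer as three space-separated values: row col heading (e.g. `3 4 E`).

Step 1: on WHITE (7,4): turn R to W, flip to black, move to (7,3). |black|=1
Step 2: on WHITE (7,3): turn R to N, flip to black, move to (6,3). |black|=2
Step 3: on WHITE (6,3): turn R to E, flip to black, move to (6,4). |black|=3
Step 4: on WHITE (6,4): turn R to S, flip to black, move to (7,4). |black|=4
Step 5: on BLACK (7,4): turn L to E, flip to white, move to (7,5). |black|=3

Answer: 7 5 E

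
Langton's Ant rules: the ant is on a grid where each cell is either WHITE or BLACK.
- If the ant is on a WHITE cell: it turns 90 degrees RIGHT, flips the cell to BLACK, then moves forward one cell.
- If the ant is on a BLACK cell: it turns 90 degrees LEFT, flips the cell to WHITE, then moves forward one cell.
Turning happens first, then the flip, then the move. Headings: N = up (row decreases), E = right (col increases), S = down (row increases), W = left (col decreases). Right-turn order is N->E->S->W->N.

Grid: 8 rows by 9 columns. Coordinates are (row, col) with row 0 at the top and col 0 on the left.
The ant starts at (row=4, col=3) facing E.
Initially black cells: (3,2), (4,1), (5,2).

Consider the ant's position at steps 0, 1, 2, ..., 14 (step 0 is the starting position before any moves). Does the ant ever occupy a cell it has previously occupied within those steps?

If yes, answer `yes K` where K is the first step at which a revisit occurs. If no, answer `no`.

Step 1: on WHITE (4,3): turn R to S, flip to black, move to (5,3). |black|=4 — new cell
Step 2: on WHITE (5,3): turn R to W, flip to black, move to (5,2). |black|=5 — new cell
Step 3: on BLACK (5,2): turn L to S, flip to white, move to (6,2). |black|=4 — new cell
Step 4: on WHITE (6,2): turn R to W, flip to black, move to (6,1). |black|=5 — new cell
Step 5: on WHITE (6,1): turn R to N, flip to black, move to (5,1). |black|=6 — new cell
Step 6: on WHITE (5,1): turn R to E, flip to black, move to (5,2). |black|=7 — REVISIT

Answer: yes 6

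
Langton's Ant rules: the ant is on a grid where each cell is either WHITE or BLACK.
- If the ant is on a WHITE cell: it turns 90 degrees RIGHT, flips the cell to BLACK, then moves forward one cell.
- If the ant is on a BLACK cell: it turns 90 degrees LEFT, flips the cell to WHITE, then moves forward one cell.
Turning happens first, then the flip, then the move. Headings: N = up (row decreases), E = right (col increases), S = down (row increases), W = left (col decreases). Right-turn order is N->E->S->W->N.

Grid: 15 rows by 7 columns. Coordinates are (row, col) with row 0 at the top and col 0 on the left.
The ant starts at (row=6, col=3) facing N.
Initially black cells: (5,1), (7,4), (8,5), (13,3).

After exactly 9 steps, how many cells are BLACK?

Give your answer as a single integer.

Answer: 9

Derivation:
Step 1: on WHITE (6,3): turn R to E, flip to black, move to (6,4). |black|=5
Step 2: on WHITE (6,4): turn R to S, flip to black, move to (7,4). |black|=6
Step 3: on BLACK (7,4): turn L to E, flip to white, move to (7,5). |black|=5
Step 4: on WHITE (7,5): turn R to S, flip to black, move to (8,5). |black|=6
Step 5: on BLACK (8,5): turn L to E, flip to white, move to (8,6). |black|=5
Step 6: on WHITE (8,6): turn R to S, flip to black, move to (9,6). |black|=6
Step 7: on WHITE (9,6): turn R to W, flip to black, move to (9,5). |black|=7
Step 8: on WHITE (9,5): turn R to N, flip to black, move to (8,5). |black|=8
Step 9: on WHITE (8,5): turn R to E, flip to black, move to (8,6). |black|=9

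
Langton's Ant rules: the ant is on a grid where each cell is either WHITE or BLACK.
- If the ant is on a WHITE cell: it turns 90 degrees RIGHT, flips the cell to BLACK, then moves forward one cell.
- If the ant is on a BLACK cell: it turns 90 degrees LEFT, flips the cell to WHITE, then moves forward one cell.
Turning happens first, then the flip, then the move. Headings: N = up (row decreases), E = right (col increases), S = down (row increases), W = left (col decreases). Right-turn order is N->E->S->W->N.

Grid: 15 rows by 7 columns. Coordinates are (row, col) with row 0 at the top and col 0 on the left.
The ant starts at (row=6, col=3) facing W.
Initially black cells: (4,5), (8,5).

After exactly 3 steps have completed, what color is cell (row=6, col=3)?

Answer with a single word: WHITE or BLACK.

Step 1: on WHITE (6,3): turn R to N, flip to black, move to (5,3). |black|=3
Step 2: on WHITE (5,3): turn R to E, flip to black, move to (5,4). |black|=4
Step 3: on WHITE (5,4): turn R to S, flip to black, move to (6,4). |black|=5

Answer: BLACK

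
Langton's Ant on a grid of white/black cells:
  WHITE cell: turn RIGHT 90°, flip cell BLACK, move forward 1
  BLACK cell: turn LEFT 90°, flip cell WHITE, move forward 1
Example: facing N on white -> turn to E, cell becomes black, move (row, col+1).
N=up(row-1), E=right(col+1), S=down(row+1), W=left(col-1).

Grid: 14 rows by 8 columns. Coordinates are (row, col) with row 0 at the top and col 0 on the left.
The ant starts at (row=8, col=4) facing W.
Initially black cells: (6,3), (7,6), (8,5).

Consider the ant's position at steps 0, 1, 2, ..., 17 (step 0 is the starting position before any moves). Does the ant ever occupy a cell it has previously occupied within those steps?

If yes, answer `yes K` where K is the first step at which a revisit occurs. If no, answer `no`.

Answer: yes 7

Derivation:
Step 1: on WHITE (8,4): turn R to N, flip to black, move to (7,4). |black|=4 — new cell
Step 2: on WHITE (7,4): turn R to E, flip to black, move to (7,5). |black|=5 — new cell
Step 3: on WHITE (7,5): turn R to S, flip to black, move to (8,5). |black|=6 — new cell
Step 4: on BLACK (8,5): turn L to E, flip to white, move to (8,6). |black|=5 — new cell
Step 5: on WHITE (8,6): turn R to S, flip to black, move to (9,6). |black|=6 — new cell
Step 6: on WHITE (9,6): turn R to W, flip to black, move to (9,5). |black|=7 — new cell
Step 7: on WHITE (9,5): turn R to N, flip to black, move to (8,5). |black|=8 — REVISIT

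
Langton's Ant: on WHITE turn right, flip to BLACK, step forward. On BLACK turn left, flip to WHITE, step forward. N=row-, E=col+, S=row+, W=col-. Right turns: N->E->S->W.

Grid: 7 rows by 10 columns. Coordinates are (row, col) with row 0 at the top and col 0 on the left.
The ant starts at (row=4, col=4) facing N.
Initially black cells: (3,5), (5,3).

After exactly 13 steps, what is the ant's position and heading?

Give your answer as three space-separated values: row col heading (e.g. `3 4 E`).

Answer: 4 3 W

Derivation:
Step 1: on WHITE (4,4): turn R to E, flip to black, move to (4,5). |black|=3
Step 2: on WHITE (4,5): turn R to S, flip to black, move to (5,5). |black|=4
Step 3: on WHITE (5,5): turn R to W, flip to black, move to (5,4). |black|=5
Step 4: on WHITE (5,4): turn R to N, flip to black, move to (4,4). |black|=6
Step 5: on BLACK (4,4): turn L to W, flip to white, move to (4,3). |black|=5
Step 6: on WHITE (4,3): turn R to N, flip to black, move to (3,3). |black|=6
Step 7: on WHITE (3,3): turn R to E, flip to black, move to (3,4). |black|=7
Step 8: on WHITE (3,4): turn R to S, flip to black, move to (4,4). |black|=8
Step 9: on WHITE (4,4): turn R to W, flip to black, move to (4,3). |black|=9
Step 10: on BLACK (4,3): turn L to S, flip to white, move to (5,3). |black|=8
Step 11: on BLACK (5,3): turn L to E, flip to white, move to (5,4). |black|=7
Step 12: on BLACK (5,4): turn L to N, flip to white, move to (4,4). |black|=6
Step 13: on BLACK (4,4): turn L to W, flip to white, move to (4,3). |black|=5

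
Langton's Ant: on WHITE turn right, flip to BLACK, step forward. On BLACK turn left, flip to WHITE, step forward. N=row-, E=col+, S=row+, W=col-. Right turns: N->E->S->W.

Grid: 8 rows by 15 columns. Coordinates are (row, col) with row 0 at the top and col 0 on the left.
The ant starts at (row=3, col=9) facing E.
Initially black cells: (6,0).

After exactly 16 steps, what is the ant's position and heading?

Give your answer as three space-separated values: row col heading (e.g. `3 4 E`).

Answer: 3 9 E

Derivation:
Step 1: on WHITE (3,9): turn R to S, flip to black, move to (4,9). |black|=2
Step 2: on WHITE (4,9): turn R to W, flip to black, move to (4,8). |black|=3
Step 3: on WHITE (4,8): turn R to N, flip to black, move to (3,8). |black|=4
Step 4: on WHITE (3,8): turn R to E, flip to black, move to (3,9). |black|=5
Step 5: on BLACK (3,9): turn L to N, flip to white, move to (2,9). |black|=4
Step 6: on WHITE (2,9): turn R to E, flip to black, move to (2,10). |black|=5
Step 7: on WHITE (2,10): turn R to S, flip to black, move to (3,10). |black|=6
Step 8: on WHITE (3,10): turn R to W, flip to black, move to (3,9). |black|=7
Step 9: on WHITE (3,9): turn R to N, flip to black, move to (2,9). |black|=8
Step 10: on BLACK (2,9): turn L to W, flip to white, move to (2,8). |black|=7
Step 11: on WHITE (2,8): turn R to N, flip to black, move to (1,8). |black|=8
Step 12: on WHITE (1,8): turn R to E, flip to black, move to (1,9). |black|=9
Step 13: on WHITE (1,9): turn R to S, flip to black, move to (2,9). |black|=10
Step 14: on WHITE (2,9): turn R to W, flip to black, move to (2,8). |black|=11
Step 15: on BLACK (2,8): turn L to S, flip to white, move to (3,8). |black|=10
Step 16: on BLACK (3,8): turn L to E, flip to white, move to (3,9). |black|=9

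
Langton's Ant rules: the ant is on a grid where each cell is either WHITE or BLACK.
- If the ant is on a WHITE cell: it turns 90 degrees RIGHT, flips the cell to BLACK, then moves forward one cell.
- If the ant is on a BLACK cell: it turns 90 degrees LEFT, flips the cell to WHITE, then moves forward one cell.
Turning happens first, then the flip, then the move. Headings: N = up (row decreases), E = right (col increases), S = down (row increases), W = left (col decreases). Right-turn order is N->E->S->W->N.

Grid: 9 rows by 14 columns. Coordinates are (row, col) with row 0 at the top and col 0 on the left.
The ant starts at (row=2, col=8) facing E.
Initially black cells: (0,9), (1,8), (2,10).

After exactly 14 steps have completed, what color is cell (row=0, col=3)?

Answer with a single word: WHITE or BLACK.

Step 1: on WHITE (2,8): turn R to S, flip to black, move to (3,8). |black|=4
Step 2: on WHITE (3,8): turn R to W, flip to black, move to (3,7). |black|=5
Step 3: on WHITE (3,7): turn R to N, flip to black, move to (2,7). |black|=6
Step 4: on WHITE (2,7): turn R to E, flip to black, move to (2,8). |black|=7
Step 5: on BLACK (2,8): turn L to N, flip to white, move to (1,8). |black|=6
Step 6: on BLACK (1,8): turn L to W, flip to white, move to (1,7). |black|=5
Step 7: on WHITE (1,7): turn R to N, flip to black, move to (0,7). |black|=6
Step 8: on WHITE (0,7): turn R to E, flip to black, move to (0,8). |black|=7
Step 9: on WHITE (0,8): turn R to S, flip to black, move to (1,8). |black|=8
Step 10: on WHITE (1,8): turn R to W, flip to black, move to (1,7). |black|=9
Step 11: on BLACK (1,7): turn L to S, flip to white, move to (2,7). |black|=8
Step 12: on BLACK (2,7): turn L to E, flip to white, move to (2,8). |black|=7
Step 13: on WHITE (2,8): turn R to S, flip to black, move to (3,8). |black|=8
Step 14: on BLACK (3,8): turn L to E, flip to white, move to (3,9). |black|=7

Answer: WHITE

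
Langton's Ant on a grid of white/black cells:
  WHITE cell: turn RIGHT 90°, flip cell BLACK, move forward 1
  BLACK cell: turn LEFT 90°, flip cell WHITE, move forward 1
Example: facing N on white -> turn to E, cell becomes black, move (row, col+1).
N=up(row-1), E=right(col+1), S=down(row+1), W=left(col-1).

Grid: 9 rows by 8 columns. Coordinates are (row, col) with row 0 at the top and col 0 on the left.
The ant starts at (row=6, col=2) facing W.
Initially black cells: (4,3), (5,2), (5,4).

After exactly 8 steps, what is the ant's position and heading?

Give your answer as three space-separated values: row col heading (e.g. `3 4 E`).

Answer: 6 0 W

Derivation:
Step 1: on WHITE (6,2): turn R to N, flip to black, move to (5,2). |black|=4
Step 2: on BLACK (5,2): turn L to W, flip to white, move to (5,1). |black|=3
Step 3: on WHITE (5,1): turn R to N, flip to black, move to (4,1). |black|=4
Step 4: on WHITE (4,1): turn R to E, flip to black, move to (4,2). |black|=5
Step 5: on WHITE (4,2): turn R to S, flip to black, move to (5,2). |black|=6
Step 6: on WHITE (5,2): turn R to W, flip to black, move to (5,1). |black|=7
Step 7: on BLACK (5,1): turn L to S, flip to white, move to (6,1). |black|=6
Step 8: on WHITE (6,1): turn R to W, flip to black, move to (6,0). |black|=7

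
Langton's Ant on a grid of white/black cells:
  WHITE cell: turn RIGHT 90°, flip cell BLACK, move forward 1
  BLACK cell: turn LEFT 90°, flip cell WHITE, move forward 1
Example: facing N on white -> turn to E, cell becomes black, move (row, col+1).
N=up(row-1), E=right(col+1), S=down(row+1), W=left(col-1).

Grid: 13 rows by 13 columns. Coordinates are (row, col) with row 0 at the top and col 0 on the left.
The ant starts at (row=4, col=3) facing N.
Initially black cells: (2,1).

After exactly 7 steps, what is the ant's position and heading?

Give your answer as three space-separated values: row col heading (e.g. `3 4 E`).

Step 1: on WHITE (4,3): turn R to E, flip to black, move to (4,4). |black|=2
Step 2: on WHITE (4,4): turn R to S, flip to black, move to (5,4). |black|=3
Step 3: on WHITE (5,4): turn R to W, flip to black, move to (5,3). |black|=4
Step 4: on WHITE (5,3): turn R to N, flip to black, move to (4,3). |black|=5
Step 5: on BLACK (4,3): turn L to W, flip to white, move to (4,2). |black|=4
Step 6: on WHITE (4,2): turn R to N, flip to black, move to (3,2). |black|=5
Step 7: on WHITE (3,2): turn R to E, flip to black, move to (3,3). |black|=6

Answer: 3 3 E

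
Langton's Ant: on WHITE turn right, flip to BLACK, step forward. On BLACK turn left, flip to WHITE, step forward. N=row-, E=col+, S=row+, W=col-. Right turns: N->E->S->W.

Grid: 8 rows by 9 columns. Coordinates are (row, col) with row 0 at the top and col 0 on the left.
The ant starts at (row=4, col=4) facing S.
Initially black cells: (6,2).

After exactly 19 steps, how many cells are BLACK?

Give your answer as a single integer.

Step 1: on WHITE (4,4): turn R to W, flip to black, move to (4,3). |black|=2
Step 2: on WHITE (4,3): turn R to N, flip to black, move to (3,3). |black|=3
Step 3: on WHITE (3,3): turn R to E, flip to black, move to (3,4). |black|=4
Step 4: on WHITE (3,4): turn R to S, flip to black, move to (4,4). |black|=5
Step 5: on BLACK (4,4): turn L to E, flip to white, move to (4,5). |black|=4
Step 6: on WHITE (4,5): turn R to S, flip to black, move to (5,5). |black|=5
Step 7: on WHITE (5,5): turn R to W, flip to black, move to (5,4). |black|=6
Step 8: on WHITE (5,4): turn R to N, flip to black, move to (4,4). |black|=7
Step 9: on WHITE (4,4): turn R to E, flip to black, move to (4,5). |black|=8
Step 10: on BLACK (4,5): turn L to N, flip to white, move to (3,5). |black|=7
Step 11: on WHITE (3,5): turn R to E, flip to black, move to (3,6). |black|=8
Step 12: on WHITE (3,6): turn R to S, flip to black, move to (4,6). |black|=9
Step 13: on WHITE (4,6): turn R to W, flip to black, move to (4,5). |black|=10
Step 14: on WHITE (4,5): turn R to N, flip to black, move to (3,5). |black|=11
Step 15: on BLACK (3,5): turn L to W, flip to white, move to (3,4). |black|=10
Step 16: on BLACK (3,4): turn L to S, flip to white, move to (4,4). |black|=9
Step 17: on BLACK (4,4): turn L to E, flip to white, move to (4,5). |black|=8
Step 18: on BLACK (4,5): turn L to N, flip to white, move to (3,5). |black|=7
Step 19: on WHITE (3,5): turn R to E, flip to black, move to (3,6). |black|=8

Answer: 8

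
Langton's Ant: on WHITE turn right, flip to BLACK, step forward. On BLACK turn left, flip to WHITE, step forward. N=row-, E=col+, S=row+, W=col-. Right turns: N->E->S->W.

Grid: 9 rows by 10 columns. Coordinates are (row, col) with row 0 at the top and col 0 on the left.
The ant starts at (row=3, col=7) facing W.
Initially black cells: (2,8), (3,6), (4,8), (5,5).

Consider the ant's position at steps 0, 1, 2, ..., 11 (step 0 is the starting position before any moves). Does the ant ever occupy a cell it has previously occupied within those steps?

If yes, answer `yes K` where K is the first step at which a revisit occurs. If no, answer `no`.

Step 1: on WHITE (3,7): turn R to N, flip to black, move to (2,7). |black|=5 — new cell
Step 2: on WHITE (2,7): turn R to E, flip to black, move to (2,8). |black|=6 — new cell
Step 3: on BLACK (2,8): turn L to N, flip to white, move to (1,8). |black|=5 — new cell
Step 4: on WHITE (1,8): turn R to E, flip to black, move to (1,9). |black|=6 — new cell
Step 5: on WHITE (1,9): turn R to S, flip to black, move to (2,9). |black|=7 — new cell
Step 6: on WHITE (2,9): turn R to W, flip to black, move to (2,8). |black|=8 — REVISIT

Answer: yes 6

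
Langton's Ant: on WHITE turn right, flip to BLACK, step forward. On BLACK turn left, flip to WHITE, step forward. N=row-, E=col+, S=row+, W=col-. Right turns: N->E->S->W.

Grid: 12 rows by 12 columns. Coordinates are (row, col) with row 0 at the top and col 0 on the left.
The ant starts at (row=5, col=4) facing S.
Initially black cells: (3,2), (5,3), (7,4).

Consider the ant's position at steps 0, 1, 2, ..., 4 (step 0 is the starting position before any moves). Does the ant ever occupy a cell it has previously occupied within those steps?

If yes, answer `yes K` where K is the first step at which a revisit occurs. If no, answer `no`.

Step 1: on WHITE (5,4): turn R to W, flip to black, move to (5,3). |black|=4 — new cell
Step 2: on BLACK (5,3): turn L to S, flip to white, move to (6,3). |black|=3 — new cell
Step 3: on WHITE (6,3): turn R to W, flip to black, move to (6,2). |black|=4 — new cell
Step 4: on WHITE (6,2): turn R to N, flip to black, move to (5,2). |black|=5 — new cell
No revisit within 4 steps.

Answer: no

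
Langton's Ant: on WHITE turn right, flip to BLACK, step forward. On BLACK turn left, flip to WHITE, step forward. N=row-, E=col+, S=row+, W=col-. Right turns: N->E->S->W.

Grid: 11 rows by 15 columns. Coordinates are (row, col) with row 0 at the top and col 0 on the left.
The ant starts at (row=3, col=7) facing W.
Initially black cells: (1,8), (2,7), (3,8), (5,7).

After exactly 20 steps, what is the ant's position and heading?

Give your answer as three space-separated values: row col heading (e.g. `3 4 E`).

Answer: 3 5 E

Derivation:
Step 1: on WHITE (3,7): turn R to N, flip to black, move to (2,7). |black|=5
Step 2: on BLACK (2,7): turn L to W, flip to white, move to (2,6). |black|=4
Step 3: on WHITE (2,6): turn R to N, flip to black, move to (1,6). |black|=5
Step 4: on WHITE (1,6): turn R to E, flip to black, move to (1,7). |black|=6
Step 5: on WHITE (1,7): turn R to S, flip to black, move to (2,7). |black|=7
Step 6: on WHITE (2,7): turn R to W, flip to black, move to (2,6). |black|=8
Step 7: on BLACK (2,6): turn L to S, flip to white, move to (3,6). |black|=7
Step 8: on WHITE (3,6): turn R to W, flip to black, move to (3,5). |black|=8
Step 9: on WHITE (3,5): turn R to N, flip to black, move to (2,5). |black|=9
Step 10: on WHITE (2,5): turn R to E, flip to black, move to (2,6). |black|=10
Step 11: on WHITE (2,6): turn R to S, flip to black, move to (3,6). |black|=11
Step 12: on BLACK (3,6): turn L to E, flip to white, move to (3,7). |black|=10
Step 13: on BLACK (3,7): turn L to N, flip to white, move to (2,7). |black|=9
Step 14: on BLACK (2,7): turn L to W, flip to white, move to (2,6). |black|=8
Step 15: on BLACK (2,6): turn L to S, flip to white, move to (3,6). |black|=7
Step 16: on WHITE (3,6): turn R to W, flip to black, move to (3,5). |black|=8
Step 17: on BLACK (3,5): turn L to S, flip to white, move to (4,5). |black|=7
Step 18: on WHITE (4,5): turn R to W, flip to black, move to (4,4). |black|=8
Step 19: on WHITE (4,4): turn R to N, flip to black, move to (3,4). |black|=9
Step 20: on WHITE (3,4): turn R to E, flip to black, move to (3,5). |black|=10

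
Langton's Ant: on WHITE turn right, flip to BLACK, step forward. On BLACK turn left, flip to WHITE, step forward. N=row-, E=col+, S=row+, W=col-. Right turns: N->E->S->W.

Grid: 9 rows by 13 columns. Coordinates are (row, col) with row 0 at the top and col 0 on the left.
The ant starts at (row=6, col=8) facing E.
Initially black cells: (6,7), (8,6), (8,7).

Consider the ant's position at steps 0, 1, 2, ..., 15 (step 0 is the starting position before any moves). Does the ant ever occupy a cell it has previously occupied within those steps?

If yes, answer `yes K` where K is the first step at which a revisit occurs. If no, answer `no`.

Answer: yes 7

Derivation:
Step 1: on WHITE (6,8): turn R to S, flip to black, move to (7,8). |black|=4 — new cell
Step 2: on WHITE (7,8): turn R to W, flip to black, move to (7,7). |black|=5 — new cell
Step 3: on WHITE (7,7): turn R to N, flip to black, move to (6,7). |black|=6 — new cell
Step 4: on BLACK (6,7): turn L to W, flip to white, move to (6,6). |black|=5 — new cell
Step 5: on WHITE (6,6): turn R to N, flip to black, move to (5,6). |black|=6 — new cell
Step 6: on WHITE (5,6): turn R to E, flip to black, move to (5,7). |black|=7 — new cell
Step 7: on WHITE (5,7): turn R to S, flip to black, move to (6,7). |black|=8 — REVISIT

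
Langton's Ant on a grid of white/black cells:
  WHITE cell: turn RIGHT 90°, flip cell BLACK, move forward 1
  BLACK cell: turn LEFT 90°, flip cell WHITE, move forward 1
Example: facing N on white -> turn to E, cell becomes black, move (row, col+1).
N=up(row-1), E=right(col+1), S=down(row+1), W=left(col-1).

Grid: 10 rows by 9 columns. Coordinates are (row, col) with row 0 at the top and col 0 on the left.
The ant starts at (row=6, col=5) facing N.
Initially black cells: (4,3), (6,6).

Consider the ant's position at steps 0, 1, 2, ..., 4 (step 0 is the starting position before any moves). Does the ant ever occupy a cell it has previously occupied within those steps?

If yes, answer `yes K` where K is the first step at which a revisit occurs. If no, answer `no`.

Step 1: on WHITE (6,5): turn R to E, flip to black, move to (6,6). |black|=3 — new cell
Step 2: on BLACK (6,6): turn L to N, flip to white, move to (5,6). |black|=2 — new cell
Step 3: on WHITE (5,6): turn R to E, flip to black, move to (5,7). |black|=3 — new cell
Step 4: on WHITE (5,7): turn R to S, flip to black, move to (6,7). |black|=4 — new cell
No revisit within 4 steps.

Answer: no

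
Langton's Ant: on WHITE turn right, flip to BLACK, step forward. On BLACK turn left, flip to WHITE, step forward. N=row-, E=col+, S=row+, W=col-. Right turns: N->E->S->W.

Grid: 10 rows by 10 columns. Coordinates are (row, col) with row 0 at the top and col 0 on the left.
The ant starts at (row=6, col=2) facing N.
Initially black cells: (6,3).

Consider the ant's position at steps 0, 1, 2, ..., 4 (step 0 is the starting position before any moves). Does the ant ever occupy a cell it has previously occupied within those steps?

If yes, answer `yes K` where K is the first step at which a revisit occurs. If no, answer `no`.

Answer: no

Derivation:
Step 1: on WHITE (6,2): turn R to E, flip to black, move to (6,3). |black|=2 — new cell
Step 2: on BLACK (6,3): turn L to N, flip to white, move to (5,3). |black|=1 — new cell
Step 3: on WHITE (5,3): turn R to E, flip to black, move to (5,4). |black|=2 — new cell
Step 4: on WHITE (5,4): turn R to S, flip to black, move to (6,4). |black|=3 — new cell
No revisit within 4 steps.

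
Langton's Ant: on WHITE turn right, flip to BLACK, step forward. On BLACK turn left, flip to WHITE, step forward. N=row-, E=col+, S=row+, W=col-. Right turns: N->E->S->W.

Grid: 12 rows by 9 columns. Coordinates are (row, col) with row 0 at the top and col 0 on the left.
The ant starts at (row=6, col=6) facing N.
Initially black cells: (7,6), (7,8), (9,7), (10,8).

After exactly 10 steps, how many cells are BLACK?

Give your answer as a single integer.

Step 1: on WHITE (6,6): turn R to E, flip to black, move to (6,7). |black|=5
Step 2: on WHITE (6,7): turn R to S, flip to black, move to (7,7). |black|=6
Step 3: on WHITE (7,7): turn R to W, flip to black, move to (7,6). |black|=7
Step 4: on BLACK (7,6): turn L to S, flip to white, move to (8,6). |black|=6
Step 5: on WHITE (8,6): turn R to W, flip to black, move to (8,5). |black|=7
Step 6: on WHITE (8,5): turn R to N, flip to black, move to (7,5). |black|=8
Step 7: on WHITE (7,5): turn R to E, flip to black, move to (7,6). |black|=9
Step 8: on WHITE (7,6): turn R to S, flip to black, move to (8,6). |black|=10
Step 9: on BLACK (8,6): turn L to E, flip to white, move to (8,7). |black|=9
Step 10: on WHITE (8,7): turn R to S, flip to black, move to (9,7). |black|=10

Answer: 10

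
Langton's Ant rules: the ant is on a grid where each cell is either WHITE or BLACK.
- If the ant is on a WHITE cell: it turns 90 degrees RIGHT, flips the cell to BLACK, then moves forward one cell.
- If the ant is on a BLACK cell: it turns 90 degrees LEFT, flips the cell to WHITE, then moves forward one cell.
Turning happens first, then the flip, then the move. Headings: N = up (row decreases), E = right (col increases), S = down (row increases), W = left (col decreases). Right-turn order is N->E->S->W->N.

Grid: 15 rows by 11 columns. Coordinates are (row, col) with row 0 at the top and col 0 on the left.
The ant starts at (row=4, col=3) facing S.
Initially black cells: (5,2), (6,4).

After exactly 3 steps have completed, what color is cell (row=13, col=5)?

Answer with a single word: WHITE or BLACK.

Step 1: on WHITE (4,3): turn R to W, flip to black, move to (4,2). |black|=3
Step 2: on WHITE (4,2): turn R to N, flip to black, move to (3,2). |black|=4
Step 3: on WHITE (3,2): turn R to E, flip to black, move to (3,3). |black|=5

Answer: WHITE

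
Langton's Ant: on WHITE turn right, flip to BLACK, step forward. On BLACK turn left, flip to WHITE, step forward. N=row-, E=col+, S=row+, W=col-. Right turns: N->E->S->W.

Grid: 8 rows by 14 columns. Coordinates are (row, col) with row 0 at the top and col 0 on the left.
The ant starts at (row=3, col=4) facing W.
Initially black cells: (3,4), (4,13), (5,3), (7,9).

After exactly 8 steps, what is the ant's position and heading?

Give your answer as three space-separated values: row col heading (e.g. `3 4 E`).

Answer: 5 4 W

Derivation:
Step 1: on BLACK (3,4): turn L to S, flip to white, move to (4,4). |black|=3
Step 2: on WHITE (4,4): turn R to W, flip to black, move to (4,3). |black|=4
Step 3: on WHITE (4,3): turn R to N, flip to black, move to (3,3). |black|=5
Step 4: on WHITE (3,3): turn R to E, flip to black, move to (3,4). |black|=6
Step 5: on WHITE (3,4): turn R to S, flip to black, move to (4,4). |black|=7
Step 6: on BLACK (4,4): turn L to E, flip to white, move to (4,5). |black|=6
Step 7: on WHITE (4,5): turn R to S, flip to black, move to (5,5). |black|=7
Step 8: on WHITE (5,5): turn R to W, flip to black, move to (5,4). |black|=8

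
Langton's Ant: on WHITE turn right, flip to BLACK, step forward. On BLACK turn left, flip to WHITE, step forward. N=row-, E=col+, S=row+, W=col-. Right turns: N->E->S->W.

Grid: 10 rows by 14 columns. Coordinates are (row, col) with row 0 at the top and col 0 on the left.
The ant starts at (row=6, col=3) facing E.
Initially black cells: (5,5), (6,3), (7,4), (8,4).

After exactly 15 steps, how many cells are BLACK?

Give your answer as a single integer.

Answer: 13

Derivation:
Step 1: on BLACK (6,3): turn L to N, flip to white, move to (5,3). |black|=3
Step 2: on WHITE (5,3): turn R to E, flip to black, move to (5,4). |black|=4
Step 3: on WHITE (5,4): turn R to S, flip to black, move to (6,4). |black|=5
Step 4: on WHITE (6,4): turn R to W, flip to black, move to (6,3). |black|=6
Step 5: on WHITE (6,3): turn R to N, flip to black, move to (5,3). |black|=7
Step 6: on BLACK (5,3): turn L to W, flip to white, move to (5,2). |black|=6
Step 7: on WHITE (5,2): turn R to N, flip to black, move to (4,2). |black|=7
Step 8: on WHITE (4,2): turn R to E, flip to black, move to (4,3). |black|=8
Step 9: on WHITE (4,3): turn R to S, flip to black, move to (5,3). |black|=9
Step 10: on WHITE (5,3): turn R to W, flip to black, move to (5,2). |black|=10
Step 11: on BLACK (5,2): turn L to S, flip to white, move to (6,2). |black|=9
Step 12: on WHITE (6,2): turn R to W, flip to black, move to (6,1). |black|=10
Step 13: on WHITE (6,1): turn R to N, flip to black, move to (5,1). |black|=11
Step 14: on WHITE (5,1): turn R to E, flip to black, move to (5,2). |black|=12
Step 15: on WHITE (5,2): turn R to S, flip to black, move to (6,2). |black|=13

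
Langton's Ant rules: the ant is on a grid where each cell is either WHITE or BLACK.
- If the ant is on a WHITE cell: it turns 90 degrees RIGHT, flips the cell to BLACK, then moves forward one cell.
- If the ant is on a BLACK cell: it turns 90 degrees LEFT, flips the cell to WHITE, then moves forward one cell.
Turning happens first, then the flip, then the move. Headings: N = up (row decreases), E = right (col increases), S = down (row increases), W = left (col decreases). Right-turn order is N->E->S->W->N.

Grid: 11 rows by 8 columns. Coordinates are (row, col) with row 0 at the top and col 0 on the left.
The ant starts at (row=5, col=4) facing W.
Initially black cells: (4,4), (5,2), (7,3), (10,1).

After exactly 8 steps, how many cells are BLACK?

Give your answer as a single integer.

Step 1: on WHITE (5,4): turn R to N, flip to black, move to (4,4). |black|=5
Step 2: on BLACK (4,4): turn L to W, flip to white, move to (4,3). |black|=4
Step 3: on WHITE (4,3): turn R to N, flip to black, move to (3,3). |black|=5
Step 4: on WHITE (3,3): turn R to E, flip to black, move to (3,4). |black|=6
Step 5: on WHITE (3,4): turn R to S, flip to black, move to (4,4). |black|=7
Step 6: on WHITE (4,4): turn R to W, flip to black, move to (4,3). |black|=8
Step 7: on BLACK (4,3): turn L to S, flip to white, move to (5,3). |black|=7
Step 8: on WHITE (5,3): turn R to W, flip to black, move to (5,2). |black|=8

Answer: 8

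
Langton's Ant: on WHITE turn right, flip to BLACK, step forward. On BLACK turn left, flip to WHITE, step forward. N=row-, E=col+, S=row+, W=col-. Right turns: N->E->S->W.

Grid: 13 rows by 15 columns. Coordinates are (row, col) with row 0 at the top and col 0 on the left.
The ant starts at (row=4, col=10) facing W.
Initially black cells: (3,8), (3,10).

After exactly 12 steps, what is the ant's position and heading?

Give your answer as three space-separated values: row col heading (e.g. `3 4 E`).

Answer: 2 8 E

Derivation:
Step 1: on WHITE (4,10): turn R to N, flip to black, move to (3,10). |black|=3
Step 2: on BLACK (3,10): turn L to W, flip to white, move to (3,9). |black|=2
Step 3: on WHITE (3,9): turn R to N, flip to black, move to (2,9). |black|=3
Step 4: on WHITE (2,9): turn R to E, flip to black, move to (2,10). |black|=4
Step 5: on WHITE (2,10): turn R to S, flip to black, move to (3,10). |black|=5
Step 6: on WHITE (3,10): turn R to W, flip to black, move to (3,9). |black|=6
Step 7: on BLACK (3,9): turn L to S, flip to white, move to (4,9). |black|=5
Step 8: on WHITE (4,9): turn R to W, flip to black, move to (4,8). |black|=6
Step 9: on WHITE (4,8): turn R to N, flip to black, move to (3,8). |black|=7
Step 10: on BLACK (3,8): turn L to W, flip to white, move to (3,7). |black|=6
Step 11: on WHITE (3,7): turn R to N, flip to black, move to (2,7). |black|=7
Step 12: on WHITE (2,7): turn R to E, flip to black, move to (2,8). |black|=8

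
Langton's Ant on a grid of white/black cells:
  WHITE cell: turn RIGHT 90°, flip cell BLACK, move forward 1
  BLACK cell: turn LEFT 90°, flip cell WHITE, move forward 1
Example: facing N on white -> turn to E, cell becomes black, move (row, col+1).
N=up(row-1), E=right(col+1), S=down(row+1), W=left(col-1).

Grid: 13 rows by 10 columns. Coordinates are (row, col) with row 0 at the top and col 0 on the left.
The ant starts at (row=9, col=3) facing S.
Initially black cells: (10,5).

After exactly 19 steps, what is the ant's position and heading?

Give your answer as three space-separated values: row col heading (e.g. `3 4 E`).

Step 1: on WHITE (9,3): turn R to W, flip to black, move to (9,2). |black|=2
Step 2: on WHITE (9,2): turn R to N, flip to black, move to (8,2). |black|=3
Step 3: on WHITE (8,2): turn R to E, flip to black, move to (8,3). |black|=4
Step 4: on WHITE (8,3): turn R to S, flip to black, move to (9,3). |black|=5
Step 5: on BLACK (9,3): turn L to E, flip to white, move to (9,4). |black|=4
Step 6: on WHITE (9,4): turn R to S, flip to black, move to (10,4). |black|=5
Step 7: on WHITE (10,4): turn R to W, flip to black, move to (10,3). |black|=6
Step 8: on WHITE (10,3): turn R to N, flip to black, move to (9,3). |black|=7
Step 9: on WHITE (9,3): turn R to E, flip to black, move to (9,4). |black|=8
Step 10: on BLACK (9,4): turn L to N, flip to white, move to (8,4). |black|=7
Step 11: on WHITE (8,4): turn R to E, flip to black, move to (8,5). |black|=8
Step 12: on WHITE (8,5): turn R to S, flip to black, move to (9,5). |black|=9
Step 13: on WHITE (9,5): turn R to W, flip to black, move to (9,4). |black|=10
Step 14: on WHITE (9,4): turn R to N, flip to black, move to (8,4). |black|=11
Step 15: on BLACK (8,4): turn L to W, flip to white, move to (8,3). |black|=10
Step 16: on BLACK (8,3): turn L to S, flip to white, move to (9,3). |black|=9
Step 17: on BLACK (9,3): turn L to E, flip to white, move to (9,4). |black|=8
Step 18: on BLACK (9,4): turn L to N, flip to white, move to (8,4). |black|=7
Step 19: on WHITE (8,4): turn R to E, flip to black, move to (8,5). |black|=8

Answer: 8 5 E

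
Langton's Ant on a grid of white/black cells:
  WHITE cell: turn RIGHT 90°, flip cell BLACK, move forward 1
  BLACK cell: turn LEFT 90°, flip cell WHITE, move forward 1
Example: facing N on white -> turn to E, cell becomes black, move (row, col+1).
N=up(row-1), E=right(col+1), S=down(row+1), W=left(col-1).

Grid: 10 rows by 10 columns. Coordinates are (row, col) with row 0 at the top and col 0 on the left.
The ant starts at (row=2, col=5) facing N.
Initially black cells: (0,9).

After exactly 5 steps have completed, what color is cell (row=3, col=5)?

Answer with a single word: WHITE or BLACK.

Answer: BLACK

Derivation:
Step 1: on WHITE (2,5): turn R to E, flip to black, move to (2,6). |black|=2
Step 2: on WHITE (2,6): turn R to S, flip to black, move to (3,6). |black|=3
Step 3: on WHITE (3,6): turn R to W, flip to black, move to (3,5). |black|=4
Step 4: on WHITE (3,5): turn R to N, flip to black, move to (2,5). |black|=5
Step 5: on BLACK (2,5): turn L to W, flip to white, move to (2,4). |black|=4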